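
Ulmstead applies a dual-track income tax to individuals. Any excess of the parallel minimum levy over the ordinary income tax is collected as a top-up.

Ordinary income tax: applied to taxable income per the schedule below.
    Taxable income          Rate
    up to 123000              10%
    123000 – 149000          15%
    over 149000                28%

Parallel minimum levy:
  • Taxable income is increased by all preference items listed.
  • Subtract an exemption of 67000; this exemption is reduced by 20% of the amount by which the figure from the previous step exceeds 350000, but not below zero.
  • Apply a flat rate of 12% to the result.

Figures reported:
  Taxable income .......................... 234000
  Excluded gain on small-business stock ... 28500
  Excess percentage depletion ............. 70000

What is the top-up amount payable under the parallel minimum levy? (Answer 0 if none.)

0

Ordinary income tax:
  123000 × 10% = 12300
  26000 × 15% = 3900
  85000 × 28% = 23800
  → 40000

Parallel minimum levy:
  Adjusted income: 234000 + 28500 + 70000 = 332500
  Exemption: 332500 ≤ 350000, so full 67000 applies
  Base: 332500 − 67000 = 265500
  265500 × 12% = 31860

31860 ≤ 40000, so no add-on is due.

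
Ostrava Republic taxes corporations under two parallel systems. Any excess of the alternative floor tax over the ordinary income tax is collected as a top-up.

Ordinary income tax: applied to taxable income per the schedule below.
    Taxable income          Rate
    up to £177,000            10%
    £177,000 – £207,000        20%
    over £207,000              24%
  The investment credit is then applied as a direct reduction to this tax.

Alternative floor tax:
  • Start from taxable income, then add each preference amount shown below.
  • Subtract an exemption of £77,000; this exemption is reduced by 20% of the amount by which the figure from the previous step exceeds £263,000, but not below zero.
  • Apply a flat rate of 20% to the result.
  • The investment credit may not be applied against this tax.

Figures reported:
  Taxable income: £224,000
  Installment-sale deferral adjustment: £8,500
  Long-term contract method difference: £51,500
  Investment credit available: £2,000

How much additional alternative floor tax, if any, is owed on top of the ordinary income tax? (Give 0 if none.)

£16,460

Ordinary income tax:
  £177,000 × 10% = £17,700
  £30,000 × 20% = £6,000
  £17,000 × 24% = £4,080
  → £27,780
  Less investment credit £2,000 → £25,780

Alternative floor tax:
  Adjusted income: £224,000 + £8,500 + £51,500 = £284,000
  Exemption: £77,000 − 20% × (£284,000 − £263,000) = £77,000 − £4,200 = £72,800
  Base: £284,000 − £72,800 = £211,200
  £211,200 × 20% = £42,240

Excess of alternative floor tax over ordinary income tax: £42,240 − £25,780 = £16,460.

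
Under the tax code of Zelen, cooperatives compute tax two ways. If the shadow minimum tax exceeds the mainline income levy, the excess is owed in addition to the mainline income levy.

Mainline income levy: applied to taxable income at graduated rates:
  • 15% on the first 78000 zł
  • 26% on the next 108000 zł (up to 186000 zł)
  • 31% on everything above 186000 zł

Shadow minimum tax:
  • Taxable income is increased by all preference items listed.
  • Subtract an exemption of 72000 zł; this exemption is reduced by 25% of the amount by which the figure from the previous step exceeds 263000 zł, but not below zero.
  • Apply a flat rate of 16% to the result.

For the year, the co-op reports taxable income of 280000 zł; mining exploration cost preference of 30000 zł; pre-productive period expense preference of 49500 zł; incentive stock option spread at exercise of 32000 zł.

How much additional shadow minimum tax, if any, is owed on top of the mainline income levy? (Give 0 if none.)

0 zł

Shadow minimum tax:
  Adjusted income: 280000 zł + 30000 zł + 49500 zł + 32000 zł = 391500 zł
  Exemption: 72000 zł − 25% × (391500 zł − 263000 zł) = 72000 zł − 32125 zł = 39875 zł
  Base: 391500 zł − 39875 zł = 351625 zł
  351625 zł × 16% = 56260 zł

Mainline income levy:
  78000 zł × 15% = 11700 zł
  108000 zł × 26% = 28080 zł
  94000 zł × 31% = 29140 zł
  → 68920 zł

56260 zł ≤ 68920 zł, so no add-on is due.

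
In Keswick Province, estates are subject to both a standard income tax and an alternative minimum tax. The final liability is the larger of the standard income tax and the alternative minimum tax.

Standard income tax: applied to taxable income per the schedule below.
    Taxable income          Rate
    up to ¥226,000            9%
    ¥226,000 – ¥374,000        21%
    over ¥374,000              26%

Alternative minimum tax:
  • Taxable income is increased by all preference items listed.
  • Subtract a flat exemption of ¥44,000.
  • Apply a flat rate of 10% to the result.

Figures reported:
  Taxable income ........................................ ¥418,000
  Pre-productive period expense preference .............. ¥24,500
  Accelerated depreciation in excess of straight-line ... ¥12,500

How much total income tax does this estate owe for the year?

¥62,860

Alternative minimum tax:
  Adjusted income: ¥418,000 + ¥24,500 + ¥12,500 = ¥455,000
  Less exemption ¥44,000 → base ¥411,000
  ¥411,000 × 10% = ¥41,100

Standard income tax:
  ¥226,000 × 9% = ¥20,340
  ¥148,000 × 21% = ¥31,080
  ¥44,000 × 26% = ¥11,440
  → ¥62,860

¥62,860 > ¥41,100, so the standard income tax governs.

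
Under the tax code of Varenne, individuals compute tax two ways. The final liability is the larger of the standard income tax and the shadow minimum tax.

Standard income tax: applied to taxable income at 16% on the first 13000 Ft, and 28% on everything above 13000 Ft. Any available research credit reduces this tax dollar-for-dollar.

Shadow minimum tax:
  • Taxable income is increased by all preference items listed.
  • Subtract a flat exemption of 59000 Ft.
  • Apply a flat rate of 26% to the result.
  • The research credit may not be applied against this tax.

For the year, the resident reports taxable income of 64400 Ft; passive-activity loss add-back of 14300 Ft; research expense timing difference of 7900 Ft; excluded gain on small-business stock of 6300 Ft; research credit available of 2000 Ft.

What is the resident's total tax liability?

Shadow minimum tax:
  Adjusted income: 64400 Ft + 14300 Ft + 7900 Ft + 6300 Ft = 92900 Ft
  Less exemption 59000 Ft → base 33900 Ft
  33900 Ft × 26% = 8814 Ft

Standard income tax:
  13000 Ft × 16% = 2080 Ft
  51400 Ft × 28% = 14392 Ft
  → 16472 Ft
  Less research credit 2000 Ft → 14472 Ft

14472 Ft > 8814 Ft, so the standard income tax governs.

14472 Ft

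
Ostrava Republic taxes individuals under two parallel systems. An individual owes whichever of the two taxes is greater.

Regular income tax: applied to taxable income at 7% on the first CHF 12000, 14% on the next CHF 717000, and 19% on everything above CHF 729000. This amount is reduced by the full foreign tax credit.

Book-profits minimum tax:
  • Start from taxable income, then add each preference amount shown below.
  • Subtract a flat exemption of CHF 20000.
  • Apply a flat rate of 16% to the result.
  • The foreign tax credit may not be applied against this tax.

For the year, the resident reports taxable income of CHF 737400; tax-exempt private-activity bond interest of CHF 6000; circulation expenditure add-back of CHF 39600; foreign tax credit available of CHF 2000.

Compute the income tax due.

Regular income tax:
  CHF 12000 × 7% = CHF 840
  CHF 717000 × 14% = CHF 100380
  CHF 8400 × 19% = CHF 1596
  → CHF 102816
  Less foreign tax credit CHF 2000 → CHF 100816

Book-profits minimum tax:
  Adjusted income: CHF 737400 + CHF 6000 + CHF 39600 = CHF 783000
  Less exemption CHF 20000 → base CHF 763000
  CHF 763000 × 16% = CHF 122080

CHF 122080 > CHF 100816, so the book-profits minimum tax is the binding amount.

CHF 122080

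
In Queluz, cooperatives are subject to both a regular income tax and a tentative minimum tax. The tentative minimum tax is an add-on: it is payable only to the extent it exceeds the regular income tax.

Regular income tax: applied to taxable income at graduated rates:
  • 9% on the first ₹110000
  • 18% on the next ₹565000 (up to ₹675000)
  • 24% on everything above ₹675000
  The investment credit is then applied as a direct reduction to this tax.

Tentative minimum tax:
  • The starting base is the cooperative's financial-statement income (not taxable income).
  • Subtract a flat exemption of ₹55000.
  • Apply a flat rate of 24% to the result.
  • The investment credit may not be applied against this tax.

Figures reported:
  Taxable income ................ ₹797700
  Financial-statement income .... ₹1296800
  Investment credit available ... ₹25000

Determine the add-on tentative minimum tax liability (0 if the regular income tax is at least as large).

₹181984

Regular income tax:
  ₹110000 × 9% = ₹9900
  ₹565000 × 18% = ₹101700
  ₹122700 × 24% = ₹29448
  → ₹141048
  Less investment credit ₹25000 → ₹116048

Tentative minimum tax:
  Base (financial-statement income): ₹1296800
  Less exemption ₹55000 → base ₹1241800
  ₹1241800 × 24% = ₹298032

Excess of tentative minimum tax over regular income tax: ₹298032 − ₹116048 = ₹181984.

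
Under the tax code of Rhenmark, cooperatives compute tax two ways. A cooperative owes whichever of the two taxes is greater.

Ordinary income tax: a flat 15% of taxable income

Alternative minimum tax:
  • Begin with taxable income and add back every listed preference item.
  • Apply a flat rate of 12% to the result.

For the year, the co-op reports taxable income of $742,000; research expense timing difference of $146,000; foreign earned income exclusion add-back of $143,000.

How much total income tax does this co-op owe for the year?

$123,720

Ordinary income tax:
  $742,000 × 15% = $111,300

Alternative minimum tax:
  Adjusted income: $742,000 + $146,000 + $143,000 = $1,031,000
  $1,031,000 × 12% = $123,720

$123,720 > $111,300, so the alternative minimum tax is the binding amount.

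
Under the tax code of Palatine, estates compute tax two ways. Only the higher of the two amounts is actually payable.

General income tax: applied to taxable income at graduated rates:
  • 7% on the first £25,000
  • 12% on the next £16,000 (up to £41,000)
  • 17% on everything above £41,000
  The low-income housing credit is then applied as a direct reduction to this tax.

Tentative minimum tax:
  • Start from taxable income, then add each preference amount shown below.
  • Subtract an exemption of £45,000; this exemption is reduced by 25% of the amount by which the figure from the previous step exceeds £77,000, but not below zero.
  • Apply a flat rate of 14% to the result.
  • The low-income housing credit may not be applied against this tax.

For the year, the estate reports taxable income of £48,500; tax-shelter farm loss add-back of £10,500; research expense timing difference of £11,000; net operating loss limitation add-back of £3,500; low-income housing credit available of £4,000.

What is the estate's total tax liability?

Tentative minimum tax:
  Adjusted income: £48,500 + £10,500 + £11,000 + £3,500 = £73,500
  Exemption: £73,500 ≤ £77,000, so full £45,000 applies
  Base: £73,500 − £45,000 = £28,500
  £28,500 × 14% = £3,990

General income tax:
  £25,000 × 7% = £1,750
  £16,000 × 12% = £1,920
  £7,500 × 17% = £1,275
  → £4,945
  Less low-income housing credit £4,000 → £945

£3,990 > £945, so the tentative minimum tax is the binding amount.

£3,990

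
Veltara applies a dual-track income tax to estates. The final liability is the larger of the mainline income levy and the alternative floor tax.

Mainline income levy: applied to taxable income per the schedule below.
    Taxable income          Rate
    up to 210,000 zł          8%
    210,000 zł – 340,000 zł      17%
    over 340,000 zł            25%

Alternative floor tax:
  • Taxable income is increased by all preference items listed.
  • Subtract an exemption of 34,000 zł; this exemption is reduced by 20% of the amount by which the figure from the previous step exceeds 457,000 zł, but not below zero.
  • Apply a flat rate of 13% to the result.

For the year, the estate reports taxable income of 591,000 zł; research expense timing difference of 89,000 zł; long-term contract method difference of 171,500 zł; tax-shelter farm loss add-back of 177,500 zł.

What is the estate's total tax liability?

133,770 zł

Alternative floor tax:
  Adjusted income: 591,000 zł + 89,000 zł + 171,500 zł + 177,500 zł = 1,029,000 zł
  Exemption: 20% × (1,029,000 zł − 457,000 zł) = 114,400 zł ≥ 34,000 zł, so the exemption is fully phased out
  Base: 1,029,000 zł − 0 zł = 1,029,000 zł
  1,029,000 zł × 13% = 133,770 zł

Mainline income levy:
  210,000 zł × 8% = 16,800 zł
  130,000 zł × 17% = 22,100 zł
  251,000 zł × 25% = 62,750 zł
  → 101,650 zł

133,770 zł > 101,650 zł, so the alternative floor tax is the binding amount.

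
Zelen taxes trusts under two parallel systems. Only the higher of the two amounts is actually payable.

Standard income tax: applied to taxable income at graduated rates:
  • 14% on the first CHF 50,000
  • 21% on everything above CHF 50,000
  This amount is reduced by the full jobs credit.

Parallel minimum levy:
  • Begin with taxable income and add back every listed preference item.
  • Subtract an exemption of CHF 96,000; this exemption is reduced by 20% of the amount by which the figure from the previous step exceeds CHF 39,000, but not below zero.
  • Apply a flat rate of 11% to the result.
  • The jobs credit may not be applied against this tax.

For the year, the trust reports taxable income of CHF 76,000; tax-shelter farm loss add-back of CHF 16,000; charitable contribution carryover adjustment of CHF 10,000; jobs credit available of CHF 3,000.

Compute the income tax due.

CHF 9,460

Standard income tax:
  CHF 50,000 × 14% = CHF 7,000
  CHF 26,000 × 21% = CHF 5,460
  → CHF 12,460
  Less jobs credit CHF 3,000 → CHF 9,460

Parallel minimum levy:
  Adjusted income: CHF 76,000 + CHF 16,000 + CHF 10,000 = CHF 102,000
  Exemption: CHF 96,000 − 20% × (CHF 102,000 − CHF 39,000) = CHF 96,000 − CHF 12,600 = CHF 83,400
  Base: CHF 102,000 − CHF 83,400 = CHF 18,600
  CHF 18,600 × 11% = CHF 2,046

CHF 9,460 > CHF 2,046, so the standard income tax governs.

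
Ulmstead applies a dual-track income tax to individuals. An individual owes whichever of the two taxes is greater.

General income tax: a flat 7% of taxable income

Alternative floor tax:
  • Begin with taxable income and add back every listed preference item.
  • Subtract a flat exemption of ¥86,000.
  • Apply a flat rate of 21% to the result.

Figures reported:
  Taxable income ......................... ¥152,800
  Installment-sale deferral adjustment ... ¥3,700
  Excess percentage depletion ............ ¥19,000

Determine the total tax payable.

¥18,795

Alternative floor tax:
  Adjusted income: ¥152,800 + ¥3,700 + ¥19,000 = ¥175,500
  Less exemption ¥86,000 → base ¥89,500
  ¥89,500 × 21% = ¥18,795

General income tax:
  ¥152,800 × 7% = ¥10,696

¥18,795 > ¥10,696, so the alternative floor tax is the binding amount.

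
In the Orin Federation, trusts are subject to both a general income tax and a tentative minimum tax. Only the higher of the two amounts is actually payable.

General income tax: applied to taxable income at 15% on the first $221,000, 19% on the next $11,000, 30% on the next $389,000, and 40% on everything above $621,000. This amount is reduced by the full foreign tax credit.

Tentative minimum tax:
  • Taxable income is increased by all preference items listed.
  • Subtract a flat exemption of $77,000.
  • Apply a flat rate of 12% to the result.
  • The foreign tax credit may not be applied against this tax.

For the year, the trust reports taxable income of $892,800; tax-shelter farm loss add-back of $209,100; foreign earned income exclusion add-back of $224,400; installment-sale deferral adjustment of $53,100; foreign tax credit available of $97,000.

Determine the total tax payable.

Tentative minimum tax:
  Adjusted income: $892,800 + $209,100 + $224,400 + $53,100 = $1,379,400
  Less exemption $77,000 → base $1,302,400
  $1,302,400 × 12% = $156,288

General income tax:
  $221,000 × 15% = $33,150
  $11,000 × 19% = $2,090
  $389,000 × 30% = $116,700
  $271,800 × 40% = $108,720
  → $260,660
  Less foreign tax credit $97,000 → $163,660

$163,660 > $156,288, so the general income tax governs.

$163,660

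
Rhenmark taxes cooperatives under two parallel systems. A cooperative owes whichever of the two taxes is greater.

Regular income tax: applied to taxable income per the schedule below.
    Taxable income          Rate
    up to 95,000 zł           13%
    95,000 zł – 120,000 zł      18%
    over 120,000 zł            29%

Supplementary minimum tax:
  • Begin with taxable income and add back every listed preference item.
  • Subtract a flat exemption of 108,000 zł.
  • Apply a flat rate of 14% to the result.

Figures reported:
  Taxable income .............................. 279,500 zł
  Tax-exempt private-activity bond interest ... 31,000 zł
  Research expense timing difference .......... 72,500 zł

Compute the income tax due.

Regular income tax:
  95,000 zł × 13% = 12,350 zł
  25,000 zł × 18% = 4,500 zł
  159,500 zł × 29% = 46,255 zł
  → 63,105 zł

Supplementary minimum tax:
  Adjusted income: 279,500 zł + 31,000 zł + 72,500 zł = 383,000 zł
  Less exemption 108,000 zł → base 275,000 zł
  275,000 zł × 14% = 38,500 zł

63,105 zł > 38,500 zł, so the regular income tax governs.

63,105 zł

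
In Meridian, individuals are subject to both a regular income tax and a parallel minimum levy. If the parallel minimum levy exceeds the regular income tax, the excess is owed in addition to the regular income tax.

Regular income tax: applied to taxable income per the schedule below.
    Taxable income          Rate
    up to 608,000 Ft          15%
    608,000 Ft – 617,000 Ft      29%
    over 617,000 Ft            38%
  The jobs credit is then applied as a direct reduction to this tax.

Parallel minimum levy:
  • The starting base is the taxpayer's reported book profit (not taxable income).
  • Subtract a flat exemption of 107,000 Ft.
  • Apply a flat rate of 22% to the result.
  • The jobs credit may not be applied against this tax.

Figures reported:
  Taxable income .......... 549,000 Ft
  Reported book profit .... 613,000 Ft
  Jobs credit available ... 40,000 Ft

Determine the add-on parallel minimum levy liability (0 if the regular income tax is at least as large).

Parallel minimum levy:
  Base (reported book profit): 613,000 Ft
  Less exemption 107,000 Ft → base 506,000 Ft
  506,000 Ft × 22% = 111,320 Ft

Regular income tax:
  549,000 Ft × 15% = 82,350 Ft
  Less jobs credit 40,000 Ft → 42,350 Ft

Excess of parallel minimum levy over regular income tax: 111,320 Ft − 42,350 Ft = 68,970 Ft.

68,970 Ft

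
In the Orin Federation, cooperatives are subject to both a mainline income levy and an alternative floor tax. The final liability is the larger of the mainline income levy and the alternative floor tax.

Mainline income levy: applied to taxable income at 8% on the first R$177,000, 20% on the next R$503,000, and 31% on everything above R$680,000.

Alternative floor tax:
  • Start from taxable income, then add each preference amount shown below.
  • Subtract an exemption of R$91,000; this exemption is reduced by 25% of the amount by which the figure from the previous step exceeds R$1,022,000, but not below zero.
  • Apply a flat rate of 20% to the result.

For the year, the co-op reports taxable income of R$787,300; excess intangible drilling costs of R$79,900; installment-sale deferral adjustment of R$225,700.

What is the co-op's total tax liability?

Mainline income levy:
  R$177,000 × 8% = R$14,160
  R$503,000 × 20% = R$100,600
  R$107,300 × 31% = R$33,263
  → R$148,023

Alternative floor tax:
  Adjusted income: R$787,300 + R$79,900 + R$225,700 = R$1,092,900
  Exemption: R$91,000 − 25% × (R$1,092,900 − R$1,022,000) = R$91,000 − R$17,725 = R$73,275
  Base: R$1,092,900 − R$73,275 = R$1,019,625
  R$1,019,625 × 20% = R$203,925

R$203,925 > R$148,023, so the alternative floor tax is the binding amount.

R$203,925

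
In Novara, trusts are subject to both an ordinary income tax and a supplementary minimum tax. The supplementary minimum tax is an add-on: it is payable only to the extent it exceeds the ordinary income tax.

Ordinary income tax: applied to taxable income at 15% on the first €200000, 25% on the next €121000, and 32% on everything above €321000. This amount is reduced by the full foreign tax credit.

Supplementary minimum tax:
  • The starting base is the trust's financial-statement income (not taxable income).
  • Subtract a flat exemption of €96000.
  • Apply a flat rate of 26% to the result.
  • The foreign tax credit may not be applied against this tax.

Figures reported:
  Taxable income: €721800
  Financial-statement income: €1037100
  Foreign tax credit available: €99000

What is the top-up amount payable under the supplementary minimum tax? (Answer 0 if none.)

€155180

Supplementary minimum tax:
  Base (financial-statement income): €1037100
  Less exemption €96000 → base €941100
  €941100 × 26% = €244686

Ordinary income tax:
  €200000 × 15% = €30000
  €121000 × 25% = €30250
  €400800 × 32% = €128256
  → €188506
  Less foreign tax credit €99000 → €89506

Excess of supplementary minimum tax over ordinary income tax: €244686 − €89506 = €155180.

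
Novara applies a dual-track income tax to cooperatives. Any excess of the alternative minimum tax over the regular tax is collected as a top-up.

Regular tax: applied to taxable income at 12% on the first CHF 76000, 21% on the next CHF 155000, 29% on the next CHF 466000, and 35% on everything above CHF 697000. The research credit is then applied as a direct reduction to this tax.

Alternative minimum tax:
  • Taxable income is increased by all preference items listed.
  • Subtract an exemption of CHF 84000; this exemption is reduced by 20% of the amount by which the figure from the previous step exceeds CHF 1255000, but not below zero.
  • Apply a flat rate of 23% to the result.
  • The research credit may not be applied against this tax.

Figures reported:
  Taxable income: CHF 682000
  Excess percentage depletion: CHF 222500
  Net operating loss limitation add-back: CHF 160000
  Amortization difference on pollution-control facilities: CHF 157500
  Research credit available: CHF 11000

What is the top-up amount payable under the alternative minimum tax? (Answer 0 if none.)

Alternative minimum tax:
  Adjusted income: CHF 682000 + CHF 222500 + CHF 160000 + CHF 157500 = CHF 1222000
  Exemption: CHF 1222000 ≤ CHF 1255000, so full CHF 84000 applies
  Base: CHF 1222000 − CHF 84000 = CHF 1138000
  CHF 1138000 × 23% = CHF 261740

Regular tax:
  CHF 76000 × 12% = CHF 9120
  CHF 155000 × 21% = CHF 32550
  CHF 451000 × 29% = CHF 130790
  → CHF 172460
  Less research credit CHF 11000 → CHF 161460

Excess of alternative minimum tax over regular tax: CHF 261740 − CHF 161460 = CHF 100280.

CHF 100280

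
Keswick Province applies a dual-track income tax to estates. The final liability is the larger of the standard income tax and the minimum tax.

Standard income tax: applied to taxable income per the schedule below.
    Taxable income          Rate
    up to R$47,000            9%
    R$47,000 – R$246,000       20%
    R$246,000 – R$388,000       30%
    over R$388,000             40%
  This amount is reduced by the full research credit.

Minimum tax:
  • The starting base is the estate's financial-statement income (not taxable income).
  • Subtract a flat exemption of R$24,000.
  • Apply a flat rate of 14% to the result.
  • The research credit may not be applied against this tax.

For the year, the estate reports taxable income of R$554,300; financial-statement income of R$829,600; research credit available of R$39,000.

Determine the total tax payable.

Minimum tax:
  Base (financial-statement income): R$829,600
  Less exemption R$24,000 → base R$805,600
  R$805,600 × 14% = R$112,784

Standard income tax:
  R$47,000 × 9% = R$4,230
  R$199,000 × 20% = R$39,800
  R$142,000 × 30% = R$42,600
  R$166,300 × 40% = R$66,520
  → R$153,150
  Less research credit R$39,000 → R$114,150

R$114,150 > R$112,784, so the standard income tax governs.

R$114,150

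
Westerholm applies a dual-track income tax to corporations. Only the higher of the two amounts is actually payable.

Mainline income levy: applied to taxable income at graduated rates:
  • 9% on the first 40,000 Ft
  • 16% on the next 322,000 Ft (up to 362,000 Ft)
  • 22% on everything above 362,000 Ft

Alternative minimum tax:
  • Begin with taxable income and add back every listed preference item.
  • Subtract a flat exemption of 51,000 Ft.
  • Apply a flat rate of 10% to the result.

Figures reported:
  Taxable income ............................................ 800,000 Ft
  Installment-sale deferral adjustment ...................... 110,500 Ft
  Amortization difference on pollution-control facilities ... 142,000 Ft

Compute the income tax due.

151,480 Ft

Mainline income levy:
  40,000 Ft × 9% = 3,600 Ft
  322,000 Ft × 16% = 51,520 Ft
  438,000 Ft × 22% = 96,360 Ft
  → 151,480 Ft

Alternative minimum tax:
  Adjusted income: 800,000 Ft + 110,500 Ft + 142,000 Ft = 1,052,500 Ft
  Less exemption 51,000 Ft → base 1,001,500 Ft
  1,001,500 Ft × 10% = 100,150 Ft

151,480 Ft > 100,150 Ft, so the mainline income levy governs.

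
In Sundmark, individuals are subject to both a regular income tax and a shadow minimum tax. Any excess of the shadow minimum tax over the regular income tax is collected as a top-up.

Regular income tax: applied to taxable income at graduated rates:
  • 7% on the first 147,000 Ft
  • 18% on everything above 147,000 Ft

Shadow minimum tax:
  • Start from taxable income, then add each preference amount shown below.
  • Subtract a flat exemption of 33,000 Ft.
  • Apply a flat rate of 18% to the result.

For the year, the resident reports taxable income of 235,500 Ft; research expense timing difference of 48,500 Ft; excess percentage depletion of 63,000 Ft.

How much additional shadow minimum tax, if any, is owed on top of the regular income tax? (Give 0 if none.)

Regular income tax:
  147,000 Ft × 7% = 10,290 Ft
  88,500 Ft × 18% = 15,930 Ft
  → 26,220 Ft

Shadow minimum tax:
  Adjusted income: 235,500 Ft + 48,500 Ft + 63,000 Ft = 347,000 Ft
  Less exemption 33,000 Ft → base 314,000 Ft
  314,000 Ft × 18% = 56,520 Ft

Excess of shadow minimum tax over regular income tax: 56,520 Ft − 26,220 Ft = 30,300 Ft.

30,300 Ft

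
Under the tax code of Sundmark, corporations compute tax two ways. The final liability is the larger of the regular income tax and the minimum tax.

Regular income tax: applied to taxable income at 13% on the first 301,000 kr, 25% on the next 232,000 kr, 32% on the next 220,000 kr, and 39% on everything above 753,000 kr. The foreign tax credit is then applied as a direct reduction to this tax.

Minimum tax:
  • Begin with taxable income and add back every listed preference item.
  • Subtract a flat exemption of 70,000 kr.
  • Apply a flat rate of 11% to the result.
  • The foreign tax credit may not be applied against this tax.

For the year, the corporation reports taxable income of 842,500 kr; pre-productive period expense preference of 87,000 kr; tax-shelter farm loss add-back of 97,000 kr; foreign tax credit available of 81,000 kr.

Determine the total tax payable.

121,435 kr

Minimum tax:
  Adjusted income: 842,500 kr + 87,000 kr + 97,000 kr = 1,026,500 kr
  Less exemption 70,000 kr → base 956,500 kr
  956,500 kr × 11% = 105,215 kr

Regular income tax:
  301,000 kr × 13% = 39,130 kr
  232,000 kr × 25% = 58,000 kr
  220,000 kr × 32% = 70,400 kr
  89,500 kr × 39% = 34,905 kr
  → 202,435 kr
  Less foreign tax credit 81,000 kr → 121,435 kr

121,435 kr > 105,215 kr, so the regular income tax governs.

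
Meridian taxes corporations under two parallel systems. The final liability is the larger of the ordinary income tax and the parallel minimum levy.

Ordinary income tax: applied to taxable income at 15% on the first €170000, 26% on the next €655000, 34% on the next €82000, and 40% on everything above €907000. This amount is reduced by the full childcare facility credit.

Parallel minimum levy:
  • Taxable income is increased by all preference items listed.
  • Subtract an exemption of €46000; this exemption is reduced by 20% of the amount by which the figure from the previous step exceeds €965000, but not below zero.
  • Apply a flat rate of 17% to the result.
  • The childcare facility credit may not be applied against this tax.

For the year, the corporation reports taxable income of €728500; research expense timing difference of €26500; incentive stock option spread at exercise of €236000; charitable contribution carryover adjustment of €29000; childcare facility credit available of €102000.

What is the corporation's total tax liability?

€167450

Parallel minimum levy:
  Adjusted income: €728500 + €26500 + €236000 + €29000 = €1020000
  Exemption: €46000 − 20% × (€1020000 − €965000) = €46000 − €11000 = €35000
  Base: €1020000 − €35000 = €985000
  €985000 × 17% = €167450

Ordinary income tax:
  €170000 × 15% = €25500
  €558500 × 26% = €145210
  → €170710
  Less childcare facility credit €102000 → €68710

€167450 > €68710, so the parallel minimum levy is the binding amount.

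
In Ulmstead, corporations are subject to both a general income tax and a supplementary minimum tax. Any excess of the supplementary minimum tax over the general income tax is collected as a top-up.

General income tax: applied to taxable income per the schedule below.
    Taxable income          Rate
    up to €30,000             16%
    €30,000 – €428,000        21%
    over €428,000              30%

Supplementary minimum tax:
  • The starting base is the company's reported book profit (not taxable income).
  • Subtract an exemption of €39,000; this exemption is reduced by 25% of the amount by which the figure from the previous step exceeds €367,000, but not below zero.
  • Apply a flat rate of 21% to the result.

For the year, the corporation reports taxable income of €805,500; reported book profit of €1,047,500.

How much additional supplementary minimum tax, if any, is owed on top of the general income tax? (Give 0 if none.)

General income tax:
  €30,000 × 16% = €4,800
  €398,000 × 21% = €83,580
  €377,500 × 30% = €113,250
  → €201,630

Supplementary minimum tax:
  Base (reported book profit): €1,047,500
  Exemption: 25% × (€1,047,500 − €367,000) = €170,125 ≥ €39,000, so the exemption is fully phased out
  Base: €1,047,500 − €0 = €1,047,500
  €1,047,500 × 21% = €219,975

Excess of supplementary minimum tax over general income tax: €219,975 − €201,630 = €18,345.

€18,345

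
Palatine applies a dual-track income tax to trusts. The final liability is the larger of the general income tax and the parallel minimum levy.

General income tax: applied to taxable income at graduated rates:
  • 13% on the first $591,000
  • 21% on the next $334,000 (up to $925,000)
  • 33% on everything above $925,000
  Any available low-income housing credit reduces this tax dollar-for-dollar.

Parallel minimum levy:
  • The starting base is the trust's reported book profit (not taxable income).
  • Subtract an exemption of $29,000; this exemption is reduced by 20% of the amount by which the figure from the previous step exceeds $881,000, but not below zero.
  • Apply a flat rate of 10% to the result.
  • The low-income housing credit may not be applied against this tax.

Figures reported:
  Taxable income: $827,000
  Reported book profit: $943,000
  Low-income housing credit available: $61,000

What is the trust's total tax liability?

$92,640

General income tax:
  $591,000 × 13% = $76,830
  $236,000 × 21% = $49,560
  → $126,390
  Less low-income housing credit $61,000 → $65,390

Parallel minimum levy:
  Base (reported book profit): $943,000
  Exemption: $29,000 − 20% × ($943,000 − $881,000) = $29,000 − $12,400 = $16,600
  Base: $943,000 − $16,600 = $926,400
  $926,400 × 10% = $92,640

$92,640 > $65,390, so the parallel minimum levy is the binding amount.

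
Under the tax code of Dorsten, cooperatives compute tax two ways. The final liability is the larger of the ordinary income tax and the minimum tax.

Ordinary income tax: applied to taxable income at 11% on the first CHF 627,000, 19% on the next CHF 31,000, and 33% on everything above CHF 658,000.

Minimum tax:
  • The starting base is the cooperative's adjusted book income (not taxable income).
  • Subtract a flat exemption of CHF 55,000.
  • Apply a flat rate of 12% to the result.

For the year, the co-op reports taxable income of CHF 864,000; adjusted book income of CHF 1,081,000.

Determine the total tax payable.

CHF 142,840

Ordinary income tax:
  CHF 627,000 × 11% = CHF 68,970
  CHF 31,000 × 19% = CHF 5,890
  CHF 206,000 × 33% = CHF 67,980
  → CHF 142,840

Minimum tax:
  Base (adjusted book income): CHF 1,081,000
  Less exemption CHF 55,000 → base CHF 1,026,000
  CHF 1,026,000 × 12% = CHF 123,120

CHF 142,840 > CHF 123,120, so the ordinary income tax governs.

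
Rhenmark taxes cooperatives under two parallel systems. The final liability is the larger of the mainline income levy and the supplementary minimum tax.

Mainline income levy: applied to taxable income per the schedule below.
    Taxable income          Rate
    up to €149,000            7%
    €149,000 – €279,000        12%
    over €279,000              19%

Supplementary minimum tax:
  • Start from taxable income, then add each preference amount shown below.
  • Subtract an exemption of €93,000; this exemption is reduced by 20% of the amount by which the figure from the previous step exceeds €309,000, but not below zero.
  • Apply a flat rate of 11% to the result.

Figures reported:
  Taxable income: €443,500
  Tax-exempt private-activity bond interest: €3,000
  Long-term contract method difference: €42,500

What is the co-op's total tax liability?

€57,285

Mainline income levy:
  €149,000 × 7% = €10,430
  €130,000 × 12% = €15,600
  €164,500 × 19% = €31,255
  → €57,285

Supplementary minimum tax:
  Adjusted income: €443,500 + €3,000 + €42,500 = €489,000
  Exemption: €93,000 − 20% × (€489,000 − €309,000) = €93,000 − €36,000 = €57,000
  Base: €489,000 − €57,000 = €432,000
  €432,000 × 11% = €47,520

€57,285 > €47,520, so the mainline income levy governs.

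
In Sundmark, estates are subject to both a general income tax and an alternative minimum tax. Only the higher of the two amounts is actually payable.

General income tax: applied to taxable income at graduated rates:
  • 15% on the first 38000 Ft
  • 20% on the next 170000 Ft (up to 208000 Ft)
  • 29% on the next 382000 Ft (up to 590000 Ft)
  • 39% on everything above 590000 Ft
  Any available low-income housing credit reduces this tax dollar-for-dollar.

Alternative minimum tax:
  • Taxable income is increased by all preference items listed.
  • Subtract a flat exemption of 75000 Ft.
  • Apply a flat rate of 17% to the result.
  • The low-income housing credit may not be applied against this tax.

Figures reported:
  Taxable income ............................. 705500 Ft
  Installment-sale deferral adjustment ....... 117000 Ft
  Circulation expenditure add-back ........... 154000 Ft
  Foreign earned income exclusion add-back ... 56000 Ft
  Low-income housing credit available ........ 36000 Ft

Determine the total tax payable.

162775 Ft

General income tax:
  38000 Ft × 15% = 5700 Ft
  170000 Ft × 20% = 34000 Ft
  382000 Ft × 29% = 110780 Ft
  115500 Ft × 39% = 45045 Ft
  → 195525 Ft
  Less low-income housing credit 36000 Ft → 159525 Ft

Alternative minimum tax:
  Adjusted income: 705500 Ft + 117000 Ft + 154000 Ft + 56000 Ft = 1032500 Ft
  Less exemption 75000 Ft → base 957500 Ft
  957500 Ft × 17% = 162775 Ft

162775 Ft > 159525 Ft, so the alternative minimum tax is the binding amount.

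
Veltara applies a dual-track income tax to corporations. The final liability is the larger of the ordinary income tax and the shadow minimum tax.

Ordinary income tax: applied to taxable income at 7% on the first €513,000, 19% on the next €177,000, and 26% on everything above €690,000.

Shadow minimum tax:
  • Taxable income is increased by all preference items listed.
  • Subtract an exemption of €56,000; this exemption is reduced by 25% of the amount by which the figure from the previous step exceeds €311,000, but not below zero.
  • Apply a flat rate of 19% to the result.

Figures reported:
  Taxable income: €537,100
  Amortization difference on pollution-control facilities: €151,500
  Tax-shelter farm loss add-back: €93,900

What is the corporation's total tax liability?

Shadow minimum tax:
  Adjusted income: €537,100 + €151,500 + €93,900 = €782,500
  Exemption: 25% × (€782,500 − €311,000) = €117,875 ≥ €56,000, so the exemption is fully phased out
  Base: €782,500 − €0 = €782,500
  €782,500 × 19% = €148,675

Ordinary income tax:
  €513,000 × 7% = €35,910
  €24,100 × 19% = €4,579
  → €40,489

€148,675 > €40,489, so the shadow minimum tax is the binding amount.

€148,675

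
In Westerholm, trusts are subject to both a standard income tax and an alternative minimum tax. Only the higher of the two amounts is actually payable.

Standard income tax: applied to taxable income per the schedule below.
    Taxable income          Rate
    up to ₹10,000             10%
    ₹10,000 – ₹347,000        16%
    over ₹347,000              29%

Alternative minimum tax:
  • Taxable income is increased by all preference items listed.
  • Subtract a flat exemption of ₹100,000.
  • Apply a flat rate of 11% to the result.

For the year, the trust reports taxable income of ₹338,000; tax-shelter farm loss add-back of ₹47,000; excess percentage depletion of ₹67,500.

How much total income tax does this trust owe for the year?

Standard income tax:
  ₹10,000 × 10% = ₹1,000
  ₹328,000 × 16% = ₹52,480
  → ₹53,480

Alternative minimum tax:
  Adjusted income: ₹338,000 + ₹47,000 + ₹67,500 = ₹452,500
  Less exemption ₹100,000 → base ₹352,500
  ₹352,500 × 11% = ₹38,775

₹53,480 > ₹38,775, so the standard income tax governs.

₹53,480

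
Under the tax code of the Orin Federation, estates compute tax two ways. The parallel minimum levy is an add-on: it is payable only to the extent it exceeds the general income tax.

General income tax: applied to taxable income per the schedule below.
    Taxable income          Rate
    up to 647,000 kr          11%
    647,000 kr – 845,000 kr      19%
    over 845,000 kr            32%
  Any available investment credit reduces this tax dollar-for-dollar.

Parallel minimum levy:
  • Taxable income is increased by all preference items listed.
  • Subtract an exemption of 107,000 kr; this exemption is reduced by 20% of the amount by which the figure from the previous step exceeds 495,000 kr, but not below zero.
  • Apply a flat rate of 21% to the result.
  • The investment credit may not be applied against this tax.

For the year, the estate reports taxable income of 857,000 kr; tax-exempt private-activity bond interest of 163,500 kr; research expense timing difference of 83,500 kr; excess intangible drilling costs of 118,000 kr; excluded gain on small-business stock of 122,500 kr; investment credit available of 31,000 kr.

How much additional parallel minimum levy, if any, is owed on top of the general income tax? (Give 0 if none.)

Parallel minimum levy:
  Adjusted income: 857,000 kr + 163,500 kr + 83,500 kr + 118,000 kr + 122,500 kr = 1,344,500 kr
  Exemption: 20% × (1,344,500 kr − 495,000 kr) = 169,900 kr ≥ 107,000 kr, so the exemption is fully phased out
  Base: 1,344,500 kr − 0 kr = 1,344,500 kr
  1,344,500 kr × 21% = 282,345 kr

General income tax:
  647,000 kr × 11% = 71,170 kr
  198,000 kr × 19% = 37,620 kr
  12,000 kr × 32% = 3,840 kr
  → 112,630 kr
  Less investment credit 31,000 kr → 81,630 kr

Excess of parallel minimum levy over general income tax: 282,345 kr − 81,630 kr = 200,715 kr.

200,715 kr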